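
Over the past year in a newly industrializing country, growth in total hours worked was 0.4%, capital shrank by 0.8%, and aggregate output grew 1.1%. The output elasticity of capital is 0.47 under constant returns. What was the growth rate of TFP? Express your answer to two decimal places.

1.26%

Labor's share = 1 − 0.47 = 0.53.
Capital: 0.47 × (-0.8) = -0.376 pp.
Total hours worked: 0.53 × 0.4 = 0.212 pp.
TFP growth = 1.1 + 0.164 = 1.264%.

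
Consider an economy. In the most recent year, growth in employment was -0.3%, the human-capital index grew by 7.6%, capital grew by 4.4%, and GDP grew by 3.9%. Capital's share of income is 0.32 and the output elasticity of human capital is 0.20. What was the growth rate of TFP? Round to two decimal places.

Labor's share = 1 − 0.32 − 0.2 = 0.48.
Capital: 0.32 × 4.4 = 1.408 pp.
The human-capital index: 0.2 × 7.6 = 1.52 pp.
Employment: 0.48 × (-0.3) = -0.144 pp.
TFP growth = 3.9 − 2.784 = 1.116%.

TFP growth was 1.12%.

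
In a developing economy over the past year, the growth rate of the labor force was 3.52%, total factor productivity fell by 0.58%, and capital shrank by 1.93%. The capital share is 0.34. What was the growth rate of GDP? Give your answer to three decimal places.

1.087%

Labor's share = 1 − 0.34 = 0.66.
Capital: 0.34 × (-1.93) = -0.6562 pp.
The labor force: 0.66 × 3.52 = 2.3232 pp.
Output growth = -0.58 + 1.667 = 1.087%.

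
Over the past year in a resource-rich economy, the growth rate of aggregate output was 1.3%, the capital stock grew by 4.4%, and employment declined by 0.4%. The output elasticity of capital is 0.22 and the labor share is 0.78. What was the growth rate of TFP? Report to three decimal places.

0.644%

Labor's share = 1 − 0.22 = 0.78.
The capital stock: 0.22 × 4.4 = 0.968 pp.
Employment: 0.78 × (-0.4) = -0.312 pp.
TFP growth = 1.3 − 0.656 = 0.644%.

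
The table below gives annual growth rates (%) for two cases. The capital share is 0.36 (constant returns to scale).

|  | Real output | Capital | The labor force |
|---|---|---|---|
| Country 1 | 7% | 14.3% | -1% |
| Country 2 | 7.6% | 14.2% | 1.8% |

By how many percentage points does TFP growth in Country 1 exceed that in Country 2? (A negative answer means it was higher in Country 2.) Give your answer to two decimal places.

1.16 percentage points

Labor's share = 1 − 0.36 = 0.64.
Country 1: TFP = 7 − 5.148 + 0.64 = 2.492%.
Country 2: TFP = 7.6 − 5.112 − 1.152 = 1.336%.
Difference = 2.492 − (1.336) = 1.156 pp.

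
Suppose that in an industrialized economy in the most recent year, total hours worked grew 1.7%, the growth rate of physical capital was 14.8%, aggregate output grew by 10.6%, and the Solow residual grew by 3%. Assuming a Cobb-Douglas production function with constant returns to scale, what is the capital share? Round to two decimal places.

0.45

gY = gA + α·gK + (1−α)·gL, so gY − gA − gL = α(gK − gL).
10.6 − 3 − 1.7 = α × (14.8 − 1.7).
5.9 = 13.1 α, so α = 0.4504.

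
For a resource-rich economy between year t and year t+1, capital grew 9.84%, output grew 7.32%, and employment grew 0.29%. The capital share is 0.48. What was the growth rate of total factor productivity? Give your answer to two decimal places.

2.45%

Labor's share = 1 − 0.48 = 0.52.
Capital: 0.48 × 9.84 = 4.7232 pp.
Employment: 0.52 × 0.29 = 0.1508 pp.
TFP growth = 7.32 − 4.874 = 2.446%.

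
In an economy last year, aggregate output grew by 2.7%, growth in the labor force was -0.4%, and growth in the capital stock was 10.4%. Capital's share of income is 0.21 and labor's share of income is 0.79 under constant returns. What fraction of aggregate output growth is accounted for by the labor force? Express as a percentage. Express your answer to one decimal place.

The labor force accounted for -11.7% of growth.

Labor's share = 1 − 0.21 = 0.79.
The labor force contributed 0.79 × (-0.4) = -0.316 pp.
Share of growth = -0.316 / 2.7 × 100 = -11.704%.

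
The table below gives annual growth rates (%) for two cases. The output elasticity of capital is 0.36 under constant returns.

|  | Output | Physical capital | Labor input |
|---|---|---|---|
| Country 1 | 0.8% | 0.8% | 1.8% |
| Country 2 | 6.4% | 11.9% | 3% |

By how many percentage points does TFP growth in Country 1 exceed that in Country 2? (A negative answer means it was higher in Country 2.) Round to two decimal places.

-0.84 percentage points

Labor's share = 1 − 0.36 = 0.64.
Country 1: TFP = 0.8 − 0.288 − 1.152 = -0.64%.
Country 2: TFP = 6.4 − 4.284 − 1.92 = 0.196%.
Difference = -0.64 − (0.196) = -0.836 pp.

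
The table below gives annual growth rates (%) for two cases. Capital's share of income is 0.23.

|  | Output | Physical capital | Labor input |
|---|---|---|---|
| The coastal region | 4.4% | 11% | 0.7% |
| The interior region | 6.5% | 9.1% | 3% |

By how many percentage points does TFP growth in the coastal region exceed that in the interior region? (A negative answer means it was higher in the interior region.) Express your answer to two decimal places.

-0.77 percentage points

Labor's share = 1 − 0.23 = 0.77.
The coastal region: TFP = 4.4 − 2.53 − 0.539 = 1.331%.
The interior region: TFP = 6.5 − 2.093 − 2.31 = 2.097%.
Difference = 1.331 − (2.097) = -0.766 pp.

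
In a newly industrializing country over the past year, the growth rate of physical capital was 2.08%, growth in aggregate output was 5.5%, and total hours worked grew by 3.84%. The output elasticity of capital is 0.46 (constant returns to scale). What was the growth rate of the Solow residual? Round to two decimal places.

Labor's share = 1 − 0.46 = 0.54.
Physical capital: 0.46 × 2.08 = 0.9568 pp.
Total hours worked: 0.54 × 3.84 = 2.0736 pp.
TFP growth = 5.5 − 3.0304 = 2.4696%.

2.47%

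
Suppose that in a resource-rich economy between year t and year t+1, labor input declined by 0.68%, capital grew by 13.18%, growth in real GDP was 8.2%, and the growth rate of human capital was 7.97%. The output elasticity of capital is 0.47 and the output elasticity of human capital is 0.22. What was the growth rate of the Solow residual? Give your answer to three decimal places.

The Solow residual grew 0.463%.

Labor's share = 1 − 0.47 − 0.22 = 0.31.
Capital: 0.47 × 13.18 = 6.1946 pp.
Human capital: 0.22 × 7.97 = 1.7534 pp.
Labor input: 0.31 × (-0.68) = -0.2108 pp.
TFP growth = 8.2 − 7.7372 = 0.4628%.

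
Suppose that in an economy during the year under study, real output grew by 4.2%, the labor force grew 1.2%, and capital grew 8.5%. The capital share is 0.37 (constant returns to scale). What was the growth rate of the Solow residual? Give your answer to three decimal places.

Labor's share = 1 − 0.37 = 0.63.
Capital: 0.37 × 8.5 = 3.145 pp.
The labor force: 0.63 × 1.2 = 0.756 pp.
TFP growth = 4.2 − 3.901 = 0.299%.

The Solow residual grew 0.299%.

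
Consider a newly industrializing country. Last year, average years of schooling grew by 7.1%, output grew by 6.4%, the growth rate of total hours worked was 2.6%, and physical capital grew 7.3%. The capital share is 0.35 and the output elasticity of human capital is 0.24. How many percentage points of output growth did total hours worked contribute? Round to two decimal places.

1.07

Labor's share = 1 − 0.35 − 0.24 = 0.41.
Contribution = share × growth = 0.41 × 2.6 = 1.066 pp.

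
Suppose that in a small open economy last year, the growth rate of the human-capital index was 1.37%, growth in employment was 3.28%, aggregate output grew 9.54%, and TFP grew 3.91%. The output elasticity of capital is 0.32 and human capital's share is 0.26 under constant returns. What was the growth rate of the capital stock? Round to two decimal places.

12.18%

Labor's share = 1 − 0.32 − 0.26 = 0.42.
gY = gA + 0.26×1.37 + 0.42×3.28 + 0.32×g.
0.32×g = 9.54 − 3.91 − 1.7338 = 3.8962.
g = 3.8962 / 0.32 = 12.1756%.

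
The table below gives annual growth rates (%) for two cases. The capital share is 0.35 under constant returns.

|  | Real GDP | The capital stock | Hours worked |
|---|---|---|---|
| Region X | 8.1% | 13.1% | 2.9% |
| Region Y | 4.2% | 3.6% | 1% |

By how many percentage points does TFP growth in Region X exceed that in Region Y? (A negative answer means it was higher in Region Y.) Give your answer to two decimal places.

Labor's share = 1 − 0.35 = 0.65.
Region X: TFP = 8.1 − 4.585 − 1.885 = 1.63%.
Region Y: TFP = 4.2 − 1.26 − 0.65 = 2.29%.
Difference = 1.63 − (2.29) = -0.66 pp.

-0.66 percentage points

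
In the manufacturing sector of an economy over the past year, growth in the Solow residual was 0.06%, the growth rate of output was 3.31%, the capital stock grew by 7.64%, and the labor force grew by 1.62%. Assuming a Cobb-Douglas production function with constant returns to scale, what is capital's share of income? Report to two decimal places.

0.27

gY = gA + α·gK + (1−α)·gL, so gY − gA − gL = α(gK − gL).
3.31 − 0.06 − 1.62 = α × (7.64 − 1.62).
1.63 = 6.02 α, so α = 0.2708.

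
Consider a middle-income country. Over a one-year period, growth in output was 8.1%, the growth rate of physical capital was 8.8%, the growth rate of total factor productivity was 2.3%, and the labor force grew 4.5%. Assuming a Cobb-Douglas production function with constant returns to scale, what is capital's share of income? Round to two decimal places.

0.30

gY = gA + α·gK + (1−α)·gL, so gY − gA − gL = α(gK − gL).
8.1 − 2.3 − 4.5 = α × (8.8 − 4.5).
1.3 = 4.3 α, so α = 0.3023.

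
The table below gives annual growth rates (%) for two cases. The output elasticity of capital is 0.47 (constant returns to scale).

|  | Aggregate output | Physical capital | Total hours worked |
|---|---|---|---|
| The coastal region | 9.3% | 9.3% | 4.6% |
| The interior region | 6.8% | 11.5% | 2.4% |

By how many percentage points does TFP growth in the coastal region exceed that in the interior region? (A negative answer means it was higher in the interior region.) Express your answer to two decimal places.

Labor's share = 1 − 0.47 = 0.53.
The coastal region: TFP = 9.3 − 4.371 − 2.438 = 2.491%.
The interior region: TFP = 6.8 − 5.405 − 1.272 = 0.123%.
Difference = 2.491 − (0.123) = 2.368 pp.

2.37 percentage points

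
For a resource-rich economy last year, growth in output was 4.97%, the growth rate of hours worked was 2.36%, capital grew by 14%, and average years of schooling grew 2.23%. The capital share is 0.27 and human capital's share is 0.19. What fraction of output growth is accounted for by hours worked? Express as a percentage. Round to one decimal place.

Labor's share = 1 − 0.27 − 0.19 = 0.54.
Hours worked contributed 0.54 × 2.36 = 1.2744 pp.
Share of growth = 1.2744 / 4.97 × 100 = 25.642%.

25.6%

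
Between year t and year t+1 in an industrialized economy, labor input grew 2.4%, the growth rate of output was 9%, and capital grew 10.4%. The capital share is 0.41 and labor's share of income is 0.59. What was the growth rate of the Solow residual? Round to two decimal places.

3.32%

Labor's share = 1 − 0.41 = 0.59.
Capital: 0.41 × 10.4 = 4.264 pp.
Labor input: 0.59 × 2.4 = 1.416 pp.
TFP growth = 9 − 5.68 = 3.32%.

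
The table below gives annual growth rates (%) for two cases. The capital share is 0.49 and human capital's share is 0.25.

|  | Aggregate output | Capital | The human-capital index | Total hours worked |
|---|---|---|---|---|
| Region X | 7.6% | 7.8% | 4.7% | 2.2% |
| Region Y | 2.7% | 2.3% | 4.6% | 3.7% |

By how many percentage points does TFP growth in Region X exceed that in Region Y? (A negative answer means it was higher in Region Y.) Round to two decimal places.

2.57 percentage points

Labor's share = 1 − 0.49 − 0.25 = 0.26.
Region X: TFP = 7.6 − 3.822 − 1.175 − 0.572 = 2.031%.
Region Y: TFP = 2.7 − 1.127 − 1.15 − 0.962 = -0.539%.
Difference = 2.031 − (-0.539) = 2.57 pp.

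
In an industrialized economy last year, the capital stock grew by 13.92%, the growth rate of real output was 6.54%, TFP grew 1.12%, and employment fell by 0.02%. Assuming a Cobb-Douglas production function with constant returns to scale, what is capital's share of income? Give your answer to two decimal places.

gY = gA + α·gK + (1−α)·gL, so gY − gA − gL = α(gK − gL).
6.54 − 1.12 + 0.02 = α × (13.92 − (-0.02)).
5.44 = 13.94 α, so α = 0.3902.

Capital's share of income is 0.39.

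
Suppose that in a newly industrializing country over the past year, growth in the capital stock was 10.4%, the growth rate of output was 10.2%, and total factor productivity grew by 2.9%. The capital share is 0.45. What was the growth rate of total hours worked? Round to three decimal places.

4.764%

Labor's share = 1 − 0.45 = 0.55.
gY = gA + 0.45×10.4 + 0.55×g.
0.55×g = 10.2 − 2.9 − 4.68 = 2.62.
g = 2.62 / 0.55 = 4.76364%.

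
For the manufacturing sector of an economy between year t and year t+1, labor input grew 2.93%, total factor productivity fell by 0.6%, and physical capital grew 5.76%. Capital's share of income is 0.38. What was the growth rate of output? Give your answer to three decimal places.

Labor's share = 1 − 0.38 = 0.62.
Physical capital: 0.38 × 5.76 = 2.1888 pp.
Labor input: 0.62 × 2.93 = 1.8166 pp.
Output growth = -0.6 + 4.0054 = 3.4054%.

3.405%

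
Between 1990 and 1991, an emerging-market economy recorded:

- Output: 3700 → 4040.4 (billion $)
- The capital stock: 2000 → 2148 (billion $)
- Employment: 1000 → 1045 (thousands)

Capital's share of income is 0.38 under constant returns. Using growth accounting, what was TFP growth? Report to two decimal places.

Output growth = (4040.4 − 3700) / 3700 = 9.2%.
The capital stock growth = (2148 − 2000) / 2000 = 7.4%.
Employment growth = (1045 − 1000) / 1000 = 4.5%.
Labor's share = 1 − 0.38 = 0.62.
The capital stock: 0.38 × 7.4 = 2.812 pp.
Employment: 0.62 × 4.5 = 2.79 pp.
TFP growth = 9.2 − 5.602 = 3.598%.

3.60%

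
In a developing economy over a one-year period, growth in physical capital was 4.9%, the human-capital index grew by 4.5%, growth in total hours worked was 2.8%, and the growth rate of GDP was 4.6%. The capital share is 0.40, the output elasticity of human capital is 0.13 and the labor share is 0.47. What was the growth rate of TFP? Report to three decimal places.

0.739%

Labor's share = 1 − 0.4 − 0.13 = 0.47.
Physical capital: 0.4 × 4.9 = 1.96 pp.
The human-capital index: 0.13 × 4.5 = 0.585 pp.
Total hours worked: 0.47 × 2.8 = 1.316 pp.
TFP growth = 4.6 − 3.861 = 0.739%.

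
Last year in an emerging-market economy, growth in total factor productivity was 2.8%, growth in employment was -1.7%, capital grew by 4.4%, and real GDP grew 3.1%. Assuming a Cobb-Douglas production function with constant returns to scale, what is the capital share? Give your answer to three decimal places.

The capital share is 0.328.

gY = gA + α·gK + (1−α)·gL, so gY − gA − gL = α(gK − gL).
3.1 − 2.8 + 1.7 = α × (4.4 − (-1.7)).
2 = 6.1 α, so α = 0.32787.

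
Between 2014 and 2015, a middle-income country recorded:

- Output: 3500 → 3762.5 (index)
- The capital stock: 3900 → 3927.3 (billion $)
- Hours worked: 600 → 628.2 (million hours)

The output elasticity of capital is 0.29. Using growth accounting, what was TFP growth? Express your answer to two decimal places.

TFP growth was 3.96%.

Output growth = (3762.5 − 3500) / 3500 = 7.5%.
The capital stock growth = (3927.3 − 3900) / 3900 = 0.7%.
Hours worked growth = (628.2 − 600) / 600 = 4.7%.
Labor's share = 1 − 0.29 = 0.71.
The capital stock: 0.29 × 0.7 = 0.203 pp.
Hours worked: 0.71 × 4.7 = 3.337 pp.
TFP growth = 7.5 − 3.54 = 3.96%.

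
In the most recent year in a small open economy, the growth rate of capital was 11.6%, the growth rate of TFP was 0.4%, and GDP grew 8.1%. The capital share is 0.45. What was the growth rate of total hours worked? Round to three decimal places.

Labor's share = 1 − 0.45 = 0.55.
gY = gA + 0.45×11.6 + 0.55×g.
0.55×g = 8.1 − 0.4 − 5.22 = 2.48.
g = 2.48 / 0.55 = 4.50909%.

4.509%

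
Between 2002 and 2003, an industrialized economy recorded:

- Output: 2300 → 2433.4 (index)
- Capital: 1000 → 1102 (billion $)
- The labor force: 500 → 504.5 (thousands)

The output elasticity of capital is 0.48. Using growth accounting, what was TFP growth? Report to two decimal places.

0.44%

Output growth = (2433.4 − 2300) / 2300 = 5.8%.
Capital growth = (1102 − 1000) / 1000 = 10.2%.
The labor force growth = (504.5 − 500) / 500 = 0.9%.
Labor's share = 1 − 0.48 = 0.52.
Capital: 0.48 × 10.2 = 4.896 pp.
The labor force: 0.52 × 0.9 = 0.468 pp.
TFP growth = 5.8 − 5.364 = 0.436%.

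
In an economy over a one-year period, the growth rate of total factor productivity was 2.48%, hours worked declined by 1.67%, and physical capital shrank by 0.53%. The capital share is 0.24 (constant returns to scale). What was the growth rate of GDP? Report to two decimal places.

Labor's share = 1 − 0.24 = 0.76.
Physical capital: 0.24 × (-0.53) = -0.1272 pp.
Hours worked: 0.76 × (-1.67) = -1.2692 pp.
Output growth = 2.48 + (-1.3964) = 1.0836%.

GDP grew 1.08%.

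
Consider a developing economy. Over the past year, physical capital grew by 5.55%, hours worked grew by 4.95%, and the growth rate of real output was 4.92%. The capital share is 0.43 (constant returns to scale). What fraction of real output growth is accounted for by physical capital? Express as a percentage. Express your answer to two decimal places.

Physical capital accounted for 48.51% of growth.

Physical capital contributed 0.43 × 5.55 = 2.3865 pp.
Share of growth = 2.3865 / 4.92 × 100 = 48.5061%.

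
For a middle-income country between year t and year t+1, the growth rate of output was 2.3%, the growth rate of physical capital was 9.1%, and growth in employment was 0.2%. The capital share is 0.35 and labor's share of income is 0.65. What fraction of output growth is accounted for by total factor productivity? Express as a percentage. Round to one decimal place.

Total factor productivity accounted for -44.1% of growth.

Labor's share = 1 − 0.35 = 0.65.
Physical capital: 0.35 × 9.1 = 3.185 pp.
Employment: 0.65 × 0.2 = 0.13 pp.
TFP growth = 2.3 − 3.315 = -1.015%.
TFP share of growth = -1.015 / 2.3 × 100 = -44.13%.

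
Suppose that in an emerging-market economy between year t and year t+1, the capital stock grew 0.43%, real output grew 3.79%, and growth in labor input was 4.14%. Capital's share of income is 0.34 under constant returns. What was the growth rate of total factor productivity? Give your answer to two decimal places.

Labor's share = 1 − 0.34 = 0.66.
The capital stock: 0.34 × 0.43 = 0.1462 pp.
Labor input: 0.66 × 4.14 = 2.7324 pp.
TFP growth = 3.79 − 2.8786 = 0.9114%.

0.91%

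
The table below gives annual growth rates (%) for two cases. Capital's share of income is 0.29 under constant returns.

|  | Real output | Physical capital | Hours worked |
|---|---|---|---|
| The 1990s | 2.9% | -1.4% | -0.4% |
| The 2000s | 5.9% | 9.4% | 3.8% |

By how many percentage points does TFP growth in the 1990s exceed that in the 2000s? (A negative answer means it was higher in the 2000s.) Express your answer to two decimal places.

Labor's share = 1 − 0.29 = 0.71.
The 1990s: TFP = 2.9 + 0.406 + 0.284 = 3.59%.
The 2000s: TFP = 5.9 − 2.726 − 2.698 = 0.476%.
Difference = 3.59 − (0.476) = 3.114 pp.

3.11 percentage points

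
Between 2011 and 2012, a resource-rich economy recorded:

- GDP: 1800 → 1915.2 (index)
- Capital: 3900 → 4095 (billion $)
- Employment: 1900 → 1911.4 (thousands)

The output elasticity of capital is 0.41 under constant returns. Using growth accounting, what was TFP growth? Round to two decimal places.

TFP growth was 4.00%.

GDP growth = (1915.2 − 1800) / 1800 = 6.4%.
Capital growth = (4095 − 3900) / 3900 = 5%.
Employment growth = (1911.4 − 1900) / 1900 = 0.6%.
Labor's share = 1 − 0.41 = 0.59.
Capital: 0.41 × 5 = 2.05 pp.
Employment: 0.59 × 0.6 = 0.354 pp.
TFP growth = 6.4 − 2.404 = 3.996%.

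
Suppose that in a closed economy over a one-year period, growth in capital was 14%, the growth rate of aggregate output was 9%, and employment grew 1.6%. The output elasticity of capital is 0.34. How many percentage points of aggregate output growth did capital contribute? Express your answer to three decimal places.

4.760

Contribution = share × growth = 0.34 × 14 = 4.76 pp.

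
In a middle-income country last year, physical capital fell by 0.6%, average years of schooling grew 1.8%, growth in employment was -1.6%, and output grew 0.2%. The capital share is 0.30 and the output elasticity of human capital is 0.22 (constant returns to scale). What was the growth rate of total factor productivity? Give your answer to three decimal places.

Total factor productivity growth was 0.752%.

Labor's share = 1 − 0.3 − 0.22 = 0.48.
Physical capital: 0.3 × (-0.6) = -0.18 pp.
Average years of schooling: 0.22 × 1.8 = 0.396 pp.
Employment: 0.48 × (-1.6) = -0.768 pp.
TFP growth = 0.2 + 0.552 = 0.752%.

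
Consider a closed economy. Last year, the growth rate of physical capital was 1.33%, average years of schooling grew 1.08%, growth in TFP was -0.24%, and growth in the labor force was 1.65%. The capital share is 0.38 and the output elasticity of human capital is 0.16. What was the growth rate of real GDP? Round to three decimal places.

Labor's share = 1 − 0.38 − 0.16 = 0.46.
Physical capital: 0.38 × 1.33 = 0.5054 pp.
Average years of schooling: 0.16 × 1.08 = 0.1728 pp.
The labor force: 0.46 × 1.65 = 0.759 pp.
Output growth = -0.24 + 1.4372 = 1.1972%.

Real GDP growth was 1.197%.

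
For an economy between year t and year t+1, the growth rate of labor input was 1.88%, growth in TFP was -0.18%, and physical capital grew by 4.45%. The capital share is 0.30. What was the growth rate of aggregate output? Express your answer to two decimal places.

2.47%

Labor's share = 1 − 0.3 = 0.7.
Physical capital: 0.3 × 4.45 = 1.335 pp.
Labor input: 0.7 × 1.88 = 1.316 pp.
Output growth = -0.18 + 2.651 = 2.471%.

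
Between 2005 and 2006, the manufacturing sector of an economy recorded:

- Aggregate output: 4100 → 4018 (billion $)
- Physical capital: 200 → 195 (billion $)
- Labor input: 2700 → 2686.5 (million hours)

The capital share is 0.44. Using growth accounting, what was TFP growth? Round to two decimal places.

-0.62%

Aggregate output growth = (4018 − 4100) / 4100 = -2%.
Physical capital growth = (195 − 200) / 200 = -2.5%.
Labor input growth = (2686.5 − 2700) / 2700 = -0.5%.
Labor's share = 1 − 0.44 = 0.56.
Physical capital: 0.44 × (-2.5) = -1.1 pp.
Labor input: 0.56 × (-0.5) = -0.28 pp.
TFP growth = -2 + 1.38 = -0.62%.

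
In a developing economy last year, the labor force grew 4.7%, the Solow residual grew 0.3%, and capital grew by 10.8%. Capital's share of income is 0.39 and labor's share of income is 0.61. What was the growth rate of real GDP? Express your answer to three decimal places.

Labor's share = 1 − 0.39 = 0.61.
Capital: 0.39 × 10.8 = 4.212 pp.
The labor force: 0.61 × 4.7 = 2.867 pp.
Output growth = 0.3 + 7.079 = 7.379%.

7.379%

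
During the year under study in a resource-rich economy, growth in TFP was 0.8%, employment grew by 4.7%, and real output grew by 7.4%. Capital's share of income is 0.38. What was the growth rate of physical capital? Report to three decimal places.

Labor's share = 1 − 0.38 = 0.62.
gY = gA + 0.62×4.7 + 0.38×g.
0.38×g = 7.4 − 0.8 − 2.914 = 3.686.
g = 3.686 / 0.38 = 9.7%.

Physical capital growth was 9.700%.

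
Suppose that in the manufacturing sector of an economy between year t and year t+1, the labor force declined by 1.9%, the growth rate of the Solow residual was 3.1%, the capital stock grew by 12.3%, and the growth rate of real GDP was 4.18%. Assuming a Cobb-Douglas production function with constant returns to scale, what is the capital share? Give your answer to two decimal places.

gY = gA + α·gK + (1−α)·gL, so gY − gA − gL = α(gK − gL).
4.18 − 3.1 + 1.9 = α × (12.3 − (-1.9)).
2.98 = 14.2 α, so α = 0.2099.

α = 0.21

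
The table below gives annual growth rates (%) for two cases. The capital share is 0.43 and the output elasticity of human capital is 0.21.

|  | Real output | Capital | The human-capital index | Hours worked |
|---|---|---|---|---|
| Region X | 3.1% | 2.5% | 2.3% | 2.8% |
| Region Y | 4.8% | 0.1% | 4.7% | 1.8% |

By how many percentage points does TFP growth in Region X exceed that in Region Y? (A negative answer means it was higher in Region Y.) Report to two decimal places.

Labor's share = 1 − 0.43 − 0.21 = 0.36.
Region X: TFP = 3.1 − 1.075 − 0.483 − 1.008 = 0.534%.
Region Y: TFP = 4.8 − 0.043 − 0.987 − 0.648 = 3.122%.
Difference = 0.534 − (3.122) = -2.588 pp.

-2.59 percentage points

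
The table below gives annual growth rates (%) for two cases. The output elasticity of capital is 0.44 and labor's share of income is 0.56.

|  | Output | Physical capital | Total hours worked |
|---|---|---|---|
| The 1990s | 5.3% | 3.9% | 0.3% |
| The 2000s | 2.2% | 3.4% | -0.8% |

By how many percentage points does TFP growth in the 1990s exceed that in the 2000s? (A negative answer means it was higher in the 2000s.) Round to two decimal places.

2.26 percentage points

Labor's share = 1 − 0.44 = 0.56.
The 1990s: TFP = 5.3 − 1.716 − 0.168 = 3.416%.
The 2000s: TFP = 2.2 − 1.496 + 0.448 = 1.152%.
Difference = 3.416 − (1.152) = 2.264 pp.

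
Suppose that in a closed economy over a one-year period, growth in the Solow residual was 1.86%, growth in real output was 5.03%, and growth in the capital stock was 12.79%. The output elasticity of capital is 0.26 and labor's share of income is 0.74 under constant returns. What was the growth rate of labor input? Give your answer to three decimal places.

Labor's share = 1 − 0.26 = 0.74.
gY = gA + 0.26×12.79 + 0.74×g.
0.74×g = 5.03 − 1.86 − 3.3254 = -0.1554.
g = -0.1554 / 0.74 = -0.21%.

-0.210%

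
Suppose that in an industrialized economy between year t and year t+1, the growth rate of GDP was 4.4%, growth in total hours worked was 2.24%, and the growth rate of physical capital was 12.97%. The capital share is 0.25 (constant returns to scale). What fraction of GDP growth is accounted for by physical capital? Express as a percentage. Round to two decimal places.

73.69%

Physical capital contributed 0.25 × 12.97 = 3.2425 pp.
Share of growth = 3.2425 / 4.4 × 100 = 73.6932%.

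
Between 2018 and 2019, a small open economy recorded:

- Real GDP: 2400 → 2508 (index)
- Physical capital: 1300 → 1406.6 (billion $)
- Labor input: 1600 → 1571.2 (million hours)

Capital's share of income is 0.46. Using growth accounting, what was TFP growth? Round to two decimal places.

Real GDP growth = (2508 − 2400) / 2400 = 4.5%.
Physical capital growth = (1406.6 − 1300) / 1300 = 8.2%.
Labor input growth = (1571.2 − 1600) / 1600 = -1.8%.
Labor's share = 1 − 0.46 = 0.54.
Physical capital: 0.46 × 8.2 = 3.772 pp.
Labor input: 0.54 × (-1.8) = -0.972 pp.
TFP growth = 4.5 − 2.8 = 1.7%.

TFP growth was 1.70%.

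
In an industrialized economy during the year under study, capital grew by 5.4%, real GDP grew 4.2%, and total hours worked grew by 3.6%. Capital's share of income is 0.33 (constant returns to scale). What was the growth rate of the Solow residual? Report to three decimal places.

0.006%

Labor's share = 1 − 0.33 = 0.67.
Capital: 0.33 × 5.4 = 1.782 pp.
Total hours worked: 0.67 × 3.6 = 2.412 pp.
TFP growth = 4.2 − 4.194 = 0.006%.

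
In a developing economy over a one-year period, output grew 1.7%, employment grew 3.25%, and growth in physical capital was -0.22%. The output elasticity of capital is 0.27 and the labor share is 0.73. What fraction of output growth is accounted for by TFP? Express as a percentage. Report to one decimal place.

Labor's share = 1 − 0.27 = 0.73.
Physical capital: 0.27 × (-0.22) = -0.0594 pp.
Employment: 0.73 × 3.25 = 2.3725 pp.
TFP growth = 1.7 − 2.3131 = -0.6131%.
TFP share of growth = -0.6131 / 1.7 × 100 = -36.065%.

TFP accounted for -36.1% of growth.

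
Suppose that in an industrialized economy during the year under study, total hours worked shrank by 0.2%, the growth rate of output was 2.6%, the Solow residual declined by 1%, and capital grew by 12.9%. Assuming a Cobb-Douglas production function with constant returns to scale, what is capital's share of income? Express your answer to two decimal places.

0.29

gY = gA + α·gK + (1−α)·gL, so gY − gA − gL = α(gK − gL).
2.6 + 1 + 0.2 = α × (12.9 − (-0.2)).
3.8 = 13.1 α, so α = 0.2901.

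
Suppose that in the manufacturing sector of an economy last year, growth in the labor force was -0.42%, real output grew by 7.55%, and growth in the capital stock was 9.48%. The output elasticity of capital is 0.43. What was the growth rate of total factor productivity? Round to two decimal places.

Total factor productivity growth was 3.71%.

Labor's share = 1 − 0.43 = 0.57.
The capital stock: 0.43 × 9.48 = 4.0764 pp.
The labor force: 0.57 × (-0.42) = -0.2394 pp.
TFP growth = 7.55 − 3.837 = 3.713%.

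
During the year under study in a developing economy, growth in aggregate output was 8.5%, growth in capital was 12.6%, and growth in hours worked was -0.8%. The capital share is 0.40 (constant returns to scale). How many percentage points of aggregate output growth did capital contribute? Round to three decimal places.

5.040 pp

Contribution = share × growth = 0.4 × 12.6 = 5.04 pp.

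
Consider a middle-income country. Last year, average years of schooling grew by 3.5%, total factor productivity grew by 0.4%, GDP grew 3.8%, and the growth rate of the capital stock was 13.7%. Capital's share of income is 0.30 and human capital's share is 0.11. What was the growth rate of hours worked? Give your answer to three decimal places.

Labor's share = 1 − 0.3 − 0.11 = 0.59.
gY = gA + 0.3×13.7 + 0.11×3.5 + 0.59×g.
0.59×g = 3.8 − 0.4 − 4.495 = -1.095.
g = -1.095 / 0.59 = -1.85593%.

-1.856%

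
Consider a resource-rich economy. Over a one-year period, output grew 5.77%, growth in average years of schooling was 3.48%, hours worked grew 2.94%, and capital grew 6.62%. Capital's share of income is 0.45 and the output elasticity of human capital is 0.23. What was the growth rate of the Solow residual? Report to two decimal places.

Labor's share = 1 − 0.45 − 0.23 = 0.32.
Capital: 0.45 × 6.62 = 2.979 pp.
Average years of schooling: 0.23 × 3.48 = 0.8004 pp.
Hours worked: 0.32 × 2.94 = 0.9408 pp.
TFP growth = 5.77 − 4.7202 = 1.0498%.

1.05%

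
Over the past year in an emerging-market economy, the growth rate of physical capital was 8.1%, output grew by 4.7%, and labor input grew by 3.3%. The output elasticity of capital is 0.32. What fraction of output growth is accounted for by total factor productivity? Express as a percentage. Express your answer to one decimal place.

Labor's share = 1 − 0.32 = 0.68.
Physical capital: 0.32 × 8.1 = 2.592 pp.
Labor input: 0.68 × 3.3 = 2.244 pp.
TFP growth = 4.7 − 4.836 = -0.136%.
TFP share of growth = -0.136 / 4.7 × 100 = -2.894%.

Total factor productivity accounted for -2.9% of growth.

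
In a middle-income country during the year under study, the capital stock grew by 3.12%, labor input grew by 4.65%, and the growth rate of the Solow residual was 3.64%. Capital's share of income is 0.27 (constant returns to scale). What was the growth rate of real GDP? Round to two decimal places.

Real GDP grew 7.88%.

Labor's share = 1 − 0.27 = 0.73.
The capital stock: 0.27 × 3.12 = 0.8424 pp.
Labor input: 0.73 × 4.65 = 3.3945 pp.
Output growth = 3.64 + 4.2369 = 7.8769%.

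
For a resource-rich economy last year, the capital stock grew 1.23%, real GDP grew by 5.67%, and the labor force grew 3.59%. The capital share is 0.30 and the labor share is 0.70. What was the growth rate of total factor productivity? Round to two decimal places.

2.79%

Labor's share = 1 − 0.3 = 0.7.
The capital stock: 0.3 × 1.23 = 0.369 pp.
The labor force: 0.7 × 3.59 = 2.513 pp.
TFP growth = 5.67 − 2.882 = 2.788%.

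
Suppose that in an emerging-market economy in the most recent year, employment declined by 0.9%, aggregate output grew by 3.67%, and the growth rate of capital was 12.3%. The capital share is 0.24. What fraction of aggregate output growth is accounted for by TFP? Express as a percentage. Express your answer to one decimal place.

Labor's share = 1 − 0.24 = 0.76.
Capital: 0.24 × 12.3 = 2.952 pp.
Employment: 0.76 × (-0.9) = -0.684 pp.
TFP growth = 3.67 − 2.268 = 1.402%.
TFP share of growth = 1.402 / 3.67 × 100 = 38.202%.

38.2%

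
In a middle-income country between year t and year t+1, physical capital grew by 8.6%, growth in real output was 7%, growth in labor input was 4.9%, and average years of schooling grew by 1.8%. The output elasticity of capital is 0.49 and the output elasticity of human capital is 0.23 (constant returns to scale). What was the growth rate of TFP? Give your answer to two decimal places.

1.00%

Labor's share = 1 − 0.49 − 0.23 = 0.28.
Physical capital: 0.49 × 8.6 = 4.214 pp.
Average years of schooling: 0.23 × 1.8 = 0.414 pp.
Labor input: 0.28 × 4.9 = 1.372 pp.
TFP growth = 7 − 6 = 1%.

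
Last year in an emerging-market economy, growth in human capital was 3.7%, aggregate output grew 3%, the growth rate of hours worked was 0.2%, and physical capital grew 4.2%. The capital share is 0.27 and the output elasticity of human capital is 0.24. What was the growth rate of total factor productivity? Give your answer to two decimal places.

Labor's share = 1 − 0.27 − 0.24 = 0.49.
Physical capital: 0.27 × 4.2 = 1.134 pp.
Human capital: 0.24 × 3.7 = 0.888 pp.
Hours worked: 0.49 × 0.2 = 0.098 pp.
TFP growth = 3 − 2.12 = 0.88%.

Total factor productivity grew 0.88%.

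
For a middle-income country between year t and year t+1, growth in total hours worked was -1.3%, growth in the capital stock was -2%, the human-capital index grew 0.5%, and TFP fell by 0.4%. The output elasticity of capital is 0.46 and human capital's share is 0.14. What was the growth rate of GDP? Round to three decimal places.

Labor's share = 1 − 0.46 − 0.14 = 0.4.
The capital stock: 0.46 × (-2) = -0.92 pp.
The human-capital index: 0.14 × 0.5 = 0.07 pp.
Total hours worked: 0.4 × (-1.3) = -0.52 pp.
Output growth = -0.4 + (-1.37) = -1.77%.

-1.770%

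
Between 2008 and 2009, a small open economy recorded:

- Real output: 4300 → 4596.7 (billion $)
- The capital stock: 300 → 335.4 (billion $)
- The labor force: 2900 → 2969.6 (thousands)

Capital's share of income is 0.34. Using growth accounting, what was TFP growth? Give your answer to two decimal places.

Real output growth = (4596.7 − 4300) / 4300 = 6.9%.
The capital stock growth = (335.4 − 300) / 300 = 11.8%.
The labor force growth = (2969.6 − 2900) / 2900 = 2.4%.
Labor's share = 1 − 0.34 = 0.66.
The capital stock: 0.34 × 11.8 = 4.012 pp.
The labor force: 0.66 × 2.4 = 1.584 pp.
TFP growth = 6.9 − 5.596 = 1.304%.

1.30%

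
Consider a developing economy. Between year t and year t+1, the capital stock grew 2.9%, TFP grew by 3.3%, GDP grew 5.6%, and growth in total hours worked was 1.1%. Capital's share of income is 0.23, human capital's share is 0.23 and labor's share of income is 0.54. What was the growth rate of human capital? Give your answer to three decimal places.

4.517%

Labor's share = 1 − 0.23 − 0.23 = 0.54.
gY = gA + 0.23×2.9 + 0.54×1.1 + 0.23×g.
0.23×g = 5.6 − 3.3 − 1.261 = 1.039.
g = 1.039 / 0.23 = 4.51739%.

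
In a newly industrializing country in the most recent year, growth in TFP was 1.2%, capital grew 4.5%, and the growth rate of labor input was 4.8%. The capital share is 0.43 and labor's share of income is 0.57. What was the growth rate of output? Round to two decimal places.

5.87%

Labor's share = 1 − 0.43 = 0.57.
Capital: 0.43 × 4.5 = 1.935 pp.
Labor input: 0.57 × 4.8 = 2.736 pp.
Output growth = 1.2 + 4.671 = 5.871%.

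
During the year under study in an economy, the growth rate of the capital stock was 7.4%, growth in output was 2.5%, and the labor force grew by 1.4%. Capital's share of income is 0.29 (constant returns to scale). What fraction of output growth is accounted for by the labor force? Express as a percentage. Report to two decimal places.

The labor force accounted for 39.76% of growth.

Labor's share = 1 − 0.29 = 0.71.
The labor force contributed 0.71 × 1.4 = 0.994 pp.
Share of growth = 0.994 / 2.5 × 100 = 39.76%.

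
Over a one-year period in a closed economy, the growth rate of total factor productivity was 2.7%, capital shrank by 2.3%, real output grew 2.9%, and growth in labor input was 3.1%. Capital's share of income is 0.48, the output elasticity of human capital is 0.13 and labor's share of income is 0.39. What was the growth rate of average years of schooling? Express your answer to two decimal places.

0.73%

Labor's share = 1 − 0.48 − 0.13 = 0.39.
gY = gA + 0.48×(-2.3) + 0.39×3.1 + 0.13×g.
0.13×g = 2.9 − 2.7 − 0.105 = 0.095.
g = 0.095 / 0.13 = 0.7308%.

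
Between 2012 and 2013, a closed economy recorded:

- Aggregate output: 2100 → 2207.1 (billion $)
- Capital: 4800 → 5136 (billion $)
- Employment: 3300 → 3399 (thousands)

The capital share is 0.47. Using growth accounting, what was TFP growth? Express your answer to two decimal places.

0.22%

Aggregate output growth = (2207.1 − 2100) / 2100 = 5.1%.
Capital growth = (5136 − 4800) / 4800 = 7%.
Employment growth = (3399 − 3300) / 3300 = 3%.
Labor's share = 1 − 0.47 = 0.53.
Capital: 0.47 × 7 = 3.29 pp.
Employment: 0.53 × 3 = 1.59 pp.
TFP growth = 5.1 − 4.88 = 0.22%.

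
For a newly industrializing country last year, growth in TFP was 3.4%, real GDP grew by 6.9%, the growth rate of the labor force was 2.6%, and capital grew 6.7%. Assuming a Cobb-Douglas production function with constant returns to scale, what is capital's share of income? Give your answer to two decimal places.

gY = gA + α·gK + (1−α)·gL, so gY − gA − gL = α(gK − gL).
6.9 − 3.4 − 2.6 = α × (6.7 − 2.6).
0.9 = 4.1 α, so α = 0.2195.

α = 0.22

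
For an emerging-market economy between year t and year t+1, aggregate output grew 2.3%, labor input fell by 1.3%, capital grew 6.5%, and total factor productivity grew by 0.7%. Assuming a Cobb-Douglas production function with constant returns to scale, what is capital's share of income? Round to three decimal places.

gY = gA + α·gK + (1−α)·gL, so gY − gA − gL = α(gK − gL).
2.3 − 0.7 + 1.3 = α × (6.5 − (-1.3)).
2.9 = 7.8 α, so α = 0.37179.

Capital's share of income is 0.372.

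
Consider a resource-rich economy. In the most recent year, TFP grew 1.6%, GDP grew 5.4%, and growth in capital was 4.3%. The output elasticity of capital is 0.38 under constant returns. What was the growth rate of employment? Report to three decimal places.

Labor's share = 1 − 0.38 = 0.62.
gY = gA + 0.38×4.3 + 0.62×g.
0.62×g = 5.4 − 1.6 − 1.634 = 2.166.
g = 2.166 / 0.62 = 3.49355%.

3.494%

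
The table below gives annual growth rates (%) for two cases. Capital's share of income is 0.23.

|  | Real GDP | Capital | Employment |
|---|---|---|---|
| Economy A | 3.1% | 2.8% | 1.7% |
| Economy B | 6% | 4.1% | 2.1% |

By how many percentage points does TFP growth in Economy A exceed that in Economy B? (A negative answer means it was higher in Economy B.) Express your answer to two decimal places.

-2.29 percentage points

Labor's share = 1 − 0.23 = 0.77.
Economy A: TFP = 3.1 − 0.644 − 1.309 = 1.147%.
Economy B: TFP = 6 − 0.943 − 1.617 = 3.44%.
Difference = 1.147 − (3.44) = -2.293 pp.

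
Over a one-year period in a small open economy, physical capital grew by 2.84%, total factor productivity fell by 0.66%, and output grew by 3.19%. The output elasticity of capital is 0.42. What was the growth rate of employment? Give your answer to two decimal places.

Labor's share = 1 − 0.42 = 0.58.
gY = gA + 0.42×2.84 + 0.58×g.
0.58×g = 3.19 + 0.66 − 1.1928 = 2.6572.
g = 2.6572 / 0.58 = 4.5814%.

Employment growth was 4.58%.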